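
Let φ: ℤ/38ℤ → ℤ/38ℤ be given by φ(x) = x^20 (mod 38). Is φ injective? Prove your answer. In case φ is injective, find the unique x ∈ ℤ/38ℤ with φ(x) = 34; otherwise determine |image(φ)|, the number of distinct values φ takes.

20

φ(18): Repeated squaring mod 38: 18^1 ≡ 18, 18^2 ≡ 18² = 324 ≡ 20, 18^4 ≡ 20² = 400 ≡ 20, 18^8 ≡ 20² = 400 ≡ 20, 18^16 ≡ 20² = 400 ≡ 20. Since 20 = 16 + 4, 18^20 ≡ 20·20: 20·20 = 400 ≡ 20. So 18^20 ≡ 20 (mod 38).
φ(20): Repeated squaring mod 38: 20^1 ≡ 20, 20^2 ≡ 20² = 400 ≡ 20, 20^4 ≡ 20² = 400 ≡ 20, 20^8 ≡ 20² = 400 ≡ 20, 20^16 ≡ 20² = 400 ≡ 20. Since 20 = 16 + 4, 20^20 ≡ 20·20: 20·20 = 400 ≡ 20. So 20^20 ≡ 20 (mod 38).
So φ(18) = φ(20) = 20 while 18 ≠ 20, thus φ is not injective.
Since φ is not injective, we determine |image(φ)|. Computing x^20 mod 38 for each x (by repeated squaring, reducing mod 38 at every step), the values φ(0), φ(1), …, φ(37) are: 0, 1, 4, 9, 16, 25, 36, 11, 26, 5, 24, 7, 30, 17, 6, 35, 28, 23, 20, 19, 20, 23, 28, 35, 6, 17, 30, 7, 24, 5, 26, 11, 36, 25, 16, 9, 4, 1.
The distinct values are {0, 1, 4, 5, 6, 7, 9, 11, 16, 17, 19, 20, 23, 24, 25, 26, 28, 30, 35, 36}; there are 20 of them.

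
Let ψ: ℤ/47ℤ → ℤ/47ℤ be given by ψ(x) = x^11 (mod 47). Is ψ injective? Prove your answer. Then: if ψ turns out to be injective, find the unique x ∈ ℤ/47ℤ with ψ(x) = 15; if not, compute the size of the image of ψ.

33

Since 47 is prime, the nonzero elements of ℤ/47ℤ form a cyclic group of order 46.
As gcd(11, 46) = 1, raising to the 11th power is a bijection on this group: if s^11 ≡ t^11 then (st^{−1})^11 = 1, and the only element of order dividing gcd(11, 46) = 1 is 1, so s = t.
With ψ(0) = 0 this makes ψ injective on all of ℤ/47ℤ, hence bijective (finite equal-size domain and codomain). In particular ψ is injective.
Since ψ is injective, we find the preimage of 15. The inverse of x ↦ x^11 on (ℤ/47ℤ)^× is x ↦ x^21, because 11·21 = 231 = 5·46 + 1 ≡ 1 (mod 46) and x^{46} = 1 for x ≠ 0 (Fermat). So ψ⁻¹(15) = 15^21 mod 47.
Repeated squaring mod 47: 15^1 ≡ 15, 15^2 ≡ 15² = 225 ≡ 37, 15^4 ≡ 37² = 1369 ≡ 6, 15^8 ≡ 6² = 36, 15^16 ≡ 36² = 1296 ≡ 27. Since 21 = 16 + 4 + 1, 15^21 ≡ 27·6·15: 27·6 = 162 ≡ 21, then 21·15 = 315 ≡ 33. So 15^21 ≡ 33 (mod 47).
Hence ψ⁻¹(15) = 33.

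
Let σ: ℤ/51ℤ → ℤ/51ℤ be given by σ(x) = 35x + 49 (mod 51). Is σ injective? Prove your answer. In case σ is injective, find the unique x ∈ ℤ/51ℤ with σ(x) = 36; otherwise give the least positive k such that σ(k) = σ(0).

If σ(s) = σ(t), then 35s ≡ 35t (mod 51). Because gcd(35, 51) = 1, we may cancel 35 to get s ≡ t (mod 51).
So σ is injective.
We now compute 35⁻¹ mod 51 explicitly. Euclid's algorithm: 51 = 1·35 + 16, 35 = 2·16 + 3, 16 = 5·3 + 1; back-substituting gives 1 = 35·35 − 24·51, so 35⁻¹ ≡ 35 (mod 51).
Since σ is injective, we compute σ⁻¹(36): solve 35x + 49 ≡ 36 (mod 51), i.e. 35x ≡ 38 (mod 51).
Multiplying by 35⁻¹ = 35 gives x ≡ 35·38 = 1330 = 26·51 + 4 ≡ 4 (mod 51).
Check: σ(4) = 35·4 + 49 = 189 = 3·51 + 36 ≡ 36 (mod 51).

4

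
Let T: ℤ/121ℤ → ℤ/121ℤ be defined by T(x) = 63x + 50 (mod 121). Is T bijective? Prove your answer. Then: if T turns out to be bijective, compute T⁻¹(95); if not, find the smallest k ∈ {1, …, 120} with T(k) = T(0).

18

Recall: T is injective when T(a) = T(b) forces a = b.
Suppose T(a) = T(b) in ℤ/121ℤ. Then 63a + 50 ≡ 63b + 50 (mod 121), therefore 63(a − b) ≡ 0 (mod 121).
Since gcd(63, 121) = 1, 63 is invertible modulo 121, therefore a − b ≡ 0 (mod 121), i.e. a = b.
We now compute 63⁻¹ mod 121 explicitly. Euclid's algorithm: 121 = 1·63 + 58, 63 = 1·58 + 5, 58 = 11·5 + 3, 5 = 1·3 + 2, 3 = 1·2 + 1; back-substituting gives 1 = 73·63 − 38·121, so 63⁻¹ ≡ 73 (mod 121).
For any y ∈ ℤ/121ℤ, x = 73(y − 50) mod 121 satisfies T(x) = 63·73(y − 50) + 50 ≡ y (since 63·73 ≡ 1 mod 121). So every y has a preimage.
Thus T is bijective.
Since T is bijective, we find T⁻¹(95): we need 63x ≡ 95 − 50 ≡ 45 (mod 121). Using 63⁻¹ = 73: x ≡ 73·45 = 3285 = 27·121 + 18, so x = 18.
Check: T(18) = 63·18 + 50 = 1184 = 9·121 + 95 ≡ 95 (mod 121).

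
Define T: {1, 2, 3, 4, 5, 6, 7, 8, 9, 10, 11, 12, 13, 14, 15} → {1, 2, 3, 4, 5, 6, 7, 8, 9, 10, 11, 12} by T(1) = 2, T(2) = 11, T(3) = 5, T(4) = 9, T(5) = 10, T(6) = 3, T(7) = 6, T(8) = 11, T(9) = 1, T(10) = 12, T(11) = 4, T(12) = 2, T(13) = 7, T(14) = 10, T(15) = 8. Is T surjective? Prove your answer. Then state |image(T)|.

12

Every element of the codomain has a preimage: 1 = T(9), 2 = T(1), 3 = T(6), 4 = T(11), 5 = T(3), 6 = T(7), 7 = T(13), 8 = T(15), 9 = T(4), 10 = T(5), 11 = T(2), 12 = T(10).
So T is surjective.
The image of T is {1, 2, 3, 4, 5, 6, 7, 8, 9, 10, 11, 12}, which has 12 elements.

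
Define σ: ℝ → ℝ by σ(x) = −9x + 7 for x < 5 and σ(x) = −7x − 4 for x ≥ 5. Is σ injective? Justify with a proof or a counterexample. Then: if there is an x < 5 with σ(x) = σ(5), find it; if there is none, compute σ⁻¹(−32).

13/3

Both pieces are strictly decreasing (slopes −9 and −7), so each is injective on its own interval.
The left piece maps (−∞, 5) onto (−38, ∞); the right piece maps [5, ∞) onto (−∞, −39].
These images are disjoint, so no value is attained by both pieces. Thus σ is injective.
Because the two images are disjoint, no x < 5 has σ(x) = σ(5), so we compute σ⁻¹(−32): −32 lies in (−38, ∞), so solve −9x + 7 = −32: x = (−32 − 7)/(−9) = 13/3.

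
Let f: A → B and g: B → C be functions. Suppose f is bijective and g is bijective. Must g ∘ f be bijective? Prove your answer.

bijective

Injectivity: if g(f(u)) = g(f(v)) then f(u) = f(v) (g injective) so u = v (f injective).
Surjectivity: for c ∈ C pick b with g(b) = c, then a with f(a) = b; then (g ∘ f)(a) = c.
So g ∘ f is bijective.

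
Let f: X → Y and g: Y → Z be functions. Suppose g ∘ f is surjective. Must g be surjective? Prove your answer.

surjective

Let c ∈ Z. Since g ∘ f is surjective, some a ∈ X has g(f(a)) = c. Then b = f(a) ∈ Y satisfies g(b) = c. So g is surjective.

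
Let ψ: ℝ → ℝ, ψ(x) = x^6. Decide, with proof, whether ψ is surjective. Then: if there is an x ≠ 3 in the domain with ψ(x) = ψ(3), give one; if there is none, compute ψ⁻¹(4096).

-3

Since 6 is even, x^6 ≥ 0 for all x ∈ ℝ, so −1 ∈ ℝ has no preimage. Hence ψ is not surjective.
For the follow-up, such an x exists: taking x = −3 ∈ ℝ gives ψ(−3) = 729 = ψ(3) with −3 ≠ 3.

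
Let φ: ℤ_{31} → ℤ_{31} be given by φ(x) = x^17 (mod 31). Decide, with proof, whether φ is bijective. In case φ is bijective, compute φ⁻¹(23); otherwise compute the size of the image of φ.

Since 31 is prime, the nonzero elements of ℤ_{31} form a cyclic group of order 30.
As gcd(17, 30) = 1, raising to the 17th power is a bijection on this group: if x_1^17 ≡ x_2^17 then (x_1x_2^{−1})^17 = 1, and the only element of order dividing gcd(17, 30) = 1 is 1, so x_1 = x_2.
With φ(0) = 0 this makes φ injective on all of ℤ_{31}, hence bijective (finite equal-size domain and codomain). In particular φ is bijective.
Since φ is bijective, we find the preimage of 23. The inverse of x ↦ x^17 on (ℤ_{31})^× is x ↦ x^23, because 17·23 = 391 = 13·30 + 1 ≡ 1 (mod 30) and x^{30} = 1 for x ≠ 0 (Fermat). So φ⁻¹(23) = 23^23 mod 31.
Repeated squaring mod 31: 23^1 ≡ 23, 23^2 ≡ 23² = 529 ≡ 2, 23^4 ≡ 2² = 4, 23^8 ≡ 4² = 16, 23^16 ≡ 16² = 256 ≡ 8. Since 23 = 16 + 4 + 2 + 1, 23^23 ≡ 8·4·2·23: 8·4 = 32 ≡ 1, then 1·2 = 2, then 2·23 = 46 ≡ 15. So 23^23 ≡ 15 (mod 31).
Hence φ⁻¹(23) = 15.

15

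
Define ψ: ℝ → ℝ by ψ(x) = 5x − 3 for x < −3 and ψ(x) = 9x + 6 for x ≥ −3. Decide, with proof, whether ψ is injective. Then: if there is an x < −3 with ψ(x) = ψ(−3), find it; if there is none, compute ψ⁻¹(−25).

Both pieces are strictly increasing (slopes 5 and 9), so each is injective on its own interval.
The left piece maps (−∞, −3) onto (−∞, −18); the right piece maps [−3, ∞) onto [−21, ∞).
These images overlap. In particular ψ(−3) = −21 (right piece), and solving 5x − 3 = −21 on the left piece gives x = −18/5 < −3.
So ψ(−18/5) = ψ(−3) with −18/5 ≠ −3, and ψ is not injective. This x = −18/5 is the requested value below −3.

-18/5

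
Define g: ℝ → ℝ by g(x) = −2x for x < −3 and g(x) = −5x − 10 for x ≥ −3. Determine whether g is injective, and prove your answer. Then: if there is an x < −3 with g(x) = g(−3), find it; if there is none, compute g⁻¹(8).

Both pieces are strictly decreasing (slopes −2 and −5), so each is injective on its own interval.
The left piece maps (−∞, −3) onto (6, ∞); the right piece maps [−3, ∞) onto (−∞, 5].
These images are disjoint, so no value is attained by both pieces. Therefore g is injective.
Because the two images are disjoint, no x < −3 has g(x) = g(−3), so we compute g⁻¹(8): 8 lies in (6, ∞), so solve −2x = 8: x = (8 − 0)/(−2) = −4.

-4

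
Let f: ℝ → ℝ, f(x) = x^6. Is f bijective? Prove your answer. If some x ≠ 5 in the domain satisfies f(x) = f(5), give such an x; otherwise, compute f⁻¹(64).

-5

f(5) = 15625 = (−5)^6 = f(−5) (since 6 is even), with 5 ≠ −5. So f is not injective, hence not bijective.
For the follow-up, such an x exists: taking x = −5 ∈ ℝ gives f(−5) = 15625 = f(5) with −5 ≠ 5.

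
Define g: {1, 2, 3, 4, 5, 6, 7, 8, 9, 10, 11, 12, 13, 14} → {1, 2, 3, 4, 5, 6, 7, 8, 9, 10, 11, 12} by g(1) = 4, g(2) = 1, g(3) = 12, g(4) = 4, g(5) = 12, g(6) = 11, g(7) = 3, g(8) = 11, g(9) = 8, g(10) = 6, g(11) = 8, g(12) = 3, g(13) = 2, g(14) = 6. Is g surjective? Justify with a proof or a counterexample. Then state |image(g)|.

No element maps to 5, so g is not surjective.
The image of g is {1, 2, 3, 4, 6, 8, 11, 12}, which has 8 elements.

8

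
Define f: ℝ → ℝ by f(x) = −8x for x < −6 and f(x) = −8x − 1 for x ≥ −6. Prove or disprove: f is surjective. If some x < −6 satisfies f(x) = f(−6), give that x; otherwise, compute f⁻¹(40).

-41/8

Both pieces are strictly decreasing (slopes −8 and −8), so each is injective on its own interval.
The left piece maps (−∞, −6) onto (48, ∞); the right piece maps [−6, ∞) onto (−∞, 47].
The union (48, ∞) ∪ (−∞, 47] omits the interval between 48 and 47; in particular 48 has no preimage. So f is not surjective.
Because the two images are disjoint, no x < −6 has f(x) = f(−6), so we compute f⁻¹(40): 40 lies in (−∞, 47], so solve −8x − 1 = 40: x = (40 + 1)/(−8) = −41/8.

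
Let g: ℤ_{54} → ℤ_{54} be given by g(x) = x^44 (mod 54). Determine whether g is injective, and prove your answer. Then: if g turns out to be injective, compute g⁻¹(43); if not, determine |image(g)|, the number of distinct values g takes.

g(0) = 0^44 = 0.
g(6): Repeated squaring mod 54: 6^1 ≡ 6, 6^2 ≡ 6² = 36, 6^4 ≡ 36² = 1296 ≡ 0, 6^8 ≡ 0² = 0, 6^16 ≡ 0² = 0, 6^32 ≡ 0² = 0. Since 44 = 32 + 8 + 4, 6^44 ≡ 0·0·0: 0·0 = 0, then 0·0 = 0. So 6^44 ≡ 0 (mod 54).
So g(0) = g(6) = 0 while 0 ≠ 6, so g is not injective.
Since g is not injective, we determine |image(g)|. Computing x^44 mod 54 for each x (by repeated squaring, reducing mod 54 at every step), the values g(0), g(1), …, g(53) are: 0, 1, 40, 27, 34, 43, 0, 31, 10, 27, 46, 49, 0, 25, 52, 27, 22, 19, 0, 37, 4, 27, 16, 7, 0, 13, 28, 27, 28, 13, 0, 7, 16, 27, 4, 37, 0, 19, 22, 27, 52, 25, 0, 49, 46, 27, 10, 31, 0, 43, 34, 27, 40, 1.
The distinct values are {0, 1, 4, 7, 10, 13, 16, 19, 22, 25, 27, 28, 31, 34, 37, 40, 43, 46, 49, 52}; there are 20 of them.

20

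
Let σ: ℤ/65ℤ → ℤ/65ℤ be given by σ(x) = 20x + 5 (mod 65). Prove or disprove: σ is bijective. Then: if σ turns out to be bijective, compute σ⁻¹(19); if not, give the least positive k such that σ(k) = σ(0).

13

Recall that injectivity means: for all a, b in the domain, σ(a) = σ(b) implies a = b.
We have gcd(20, 65) = 5 > 1. Taking a = 0 and b = 13: σ(0) = 5 and σ(13) = 20·13 + 5 = 265 ≡ 5 (mod 65).
So σ(0) = σ(13) while 0 ≠ 13, therefore σ is not injective, hence not bijective.
Since σ is not bijective, we find the least positive k with σ(k) = σ(0): this means 20k ≡ 0 (mod 65), i.e. 65 ∣ 20k. Since gcd(20, 65) = 5, dividing through by 5 this holds exactly when 13 ∣ 4k, and as gcd(4, 13) = 1, exactly when 13 ∣ k.
The smallest positive such k is 13.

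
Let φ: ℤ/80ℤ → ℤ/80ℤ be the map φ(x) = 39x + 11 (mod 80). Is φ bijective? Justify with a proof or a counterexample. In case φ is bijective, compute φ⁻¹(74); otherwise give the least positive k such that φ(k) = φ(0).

Suppose φ(a) = φ(b) in ℤ/80ℤ. Then 39a + 11 ≡ 39b + 11 (mod 80), hence 39(a − b) ≡ 0 (mod 80).
Since gcd(39, 80) = 1, 39 is invertible modulo 80, therefore a − b ≡ 0 (mod 80), i.e. a = b.
We now compute 39⁻¹ mod 80 explicitly. Euclid's algorithm: 80 = 2·39 + 2, 39 = 19·2 + 1; back-substituting gives 1 = 39·39 − 19·80, so 39⁻¹ ≡ 39 (mod 80).
For any y ∈ ℤ/80ℤ, x = 39(y − 11) mod 80 satisfies φ(x) = 39·39(y − 11) + 11 ≡ y (since 39·39 ≡ 1 mod 80). So every y has a preimage.
So φ is bijective.
Since φ is bijective, we compute φ⁻¹(74): solve 39x + 11 ≡ 74 (mod 80), i.e. 39x ≡ 63 (mod 80).
Multiplying by 39⁻¹ = 39 gives x ≡ 39·63 = 2457 = 30·80 + 57 ≡ 57 (mod 80).
Check: φ(57) = 39·57 + 11 = 2234 = 27·80 + 74 ≡ 74 (mod 80).

57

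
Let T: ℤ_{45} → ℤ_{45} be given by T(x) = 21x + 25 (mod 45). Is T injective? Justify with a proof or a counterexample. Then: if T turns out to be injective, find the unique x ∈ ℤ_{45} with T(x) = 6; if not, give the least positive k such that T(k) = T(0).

15

Recall: T is injective if T(x_1) = T(x_2) implies x_1 = x_2.
We have gcd(21, 45) = 3 > 1. Taking x_1 = 0 and x_2 = 15: T(0) = 25 and T(15) = 21·15 + 25 = 340 ≡ 25 (mod 45).
So T(0) = T(15) while 0 ≠ 15, hence T is not injective.
Since T is not injective, we find the least positive k with T(k) = T(0): this means 21k ≡ 0 (mod 45), i.e. 45 ∣ 21k. Since gcd(21, 45) = 3, dividing through by 3 this holds exactly when 15 ∣ 7k, and as gcd(7, 15) = 1, exactly when 15 ∣ k.
The smallest positive such k is 15.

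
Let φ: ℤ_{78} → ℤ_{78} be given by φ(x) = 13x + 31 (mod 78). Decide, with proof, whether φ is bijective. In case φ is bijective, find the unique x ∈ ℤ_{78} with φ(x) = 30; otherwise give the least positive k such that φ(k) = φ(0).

6

By definition, injectivity means: for all s, t in the domain, φ(s) = φ(t) implies s = t.
We have gcd(13, 78) = 13 > 1. Taking s = 0 and t = 6: φ(0) = 31 and φ(6) = 13·6 + 31 = 109 ≡ 31 (mod 78).
So φ(0) = φ(6) while 0 ≠ 6, therefore φ is not injective, hence not bijective.
Since φ is not bijective, we find the least positive k with φ(k) = φ(0): this means 13k ≡ 0 (mod 78), i.e. 78 ∣ 13k. Since gcd(13, 78) = 13, dividing through by 13 this holds exactly when 6 ∣ k.
The smallest positive such k is 6.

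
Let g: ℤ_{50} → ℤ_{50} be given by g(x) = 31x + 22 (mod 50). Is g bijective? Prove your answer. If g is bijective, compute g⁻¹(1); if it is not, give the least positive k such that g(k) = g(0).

By definition, injectivity means: for all u, v in the domain, g(u) = g(v) implies u = v.
If g(u) = g(v), then 31u ≡ 31v (mod 50). Because gcd(31, 50) = 1, we may cancel 31 to get u ≡ v (mod 50).
We now compute 31⁻¹ mod 50 explicitly. Euclid's algorithm: 50 = 1·31 + 19, 31 = 1·19 + 12, 19 = 1·12 + 7, 12 = 1·7 + 5, 7 = 1·5 + 2, 5 = 2·2 + 1; back-substituting gives 1 = 21·31 − 13·50, so 31⁻¹ ≡ 21 (mod 50).
For any y ∈ ℤ_{50}, x = 21(y − 22) mod 50 satisfies g(x) = 31·21(y − 22) + 22 ≡ y (since 31·21 ≡ 1 mod 50). So every y has a preimage.
Therefore g is bijective.
Since g is bijective, we find g⁻¹(1): we need 31x ≡ 1 − 22 ≡ 29 (mod 50). Using 31⁻¹ = 21: x ≡ 21·29 = 609 = 12·50 + 9, so x = 9.
Check: g(9) = 31·9 + 22 = 301 = 6·50 + 1 ≡ 1 (mod 50).

9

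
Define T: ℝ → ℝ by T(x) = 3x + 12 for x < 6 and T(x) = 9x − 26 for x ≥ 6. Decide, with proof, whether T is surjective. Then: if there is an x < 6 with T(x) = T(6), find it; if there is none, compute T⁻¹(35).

Both pieces are strictly increasing (slopes 3 and 9), so each is injective on its own interval.
The left piece maps (−∞, 6) onto (−∞, 30); the right piece maps [6, ∞) onto [28, ∞).
The union (−∞, 30) ∪ [28, ∞) covers ℝ, so T is surjective.
For the follow-up: the images overlap, so an x < 6 with T(x) = T(6) exists. T(6) = 28; solving 3x + 12 = 28 for x < 6 gives x = (28 − 12)/3 = 16/3.

16/3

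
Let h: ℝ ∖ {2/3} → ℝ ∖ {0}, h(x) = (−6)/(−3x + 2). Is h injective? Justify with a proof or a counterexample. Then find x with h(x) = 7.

20/21

Suppose h(u) = h(v). Cross-multiplying: (−6)(−3v + 2) = (−6)(−3u + 2).
Expanding both sides and cancelling the symmetric terms leaves −18·(u − v) = 0. Since −18 ≠ 0, u = v. Hence h is injective.
Solving h(x) = 7: cross-multiplying gives −6 = 7(−3x + 2), which rearranges to 21x = 20, so x = 20/21.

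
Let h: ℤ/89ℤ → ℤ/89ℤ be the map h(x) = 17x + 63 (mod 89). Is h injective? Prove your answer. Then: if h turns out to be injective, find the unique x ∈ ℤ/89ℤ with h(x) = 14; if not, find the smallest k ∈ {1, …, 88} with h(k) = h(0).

Suppose h(a) = h(b) in ℤ/89ℤ. Then 17a + 63 ≡ 17b + 63 (mod 89), therefore 17(a − b) ≡ 0 (mod 89).
Since gcd(17, 89) = 1, 17 is invertible modulo 89, thus a − b ≡ 0 (mod 89), i.e. a = b.
Thus h is injective.
We now compute 17⁻¹ mod 89 explicitly. Euclid's algorithm: 89 = 5·17 + 4, 17 = 4·4 + 1; back-substituting gives 1 = 21·17 − 4·89, so 17⁻¹ ≡ 21 (mod 89).
Since h is injective, we compute h⁻¹(14): solve 17x + 63 ≡ 14 (mod 89), i.e. 17x ≡ 40 (mod 89).
Multiplying by 17⁻¹ = 21 gives x ≡ 21·40 = 840 = 9·89 + 39 ≡ 39 (mod 89).
Check: h(39) = 17·39 + 63 = 726 = 8·89 + 14 ≡ 14 (mod 89).

39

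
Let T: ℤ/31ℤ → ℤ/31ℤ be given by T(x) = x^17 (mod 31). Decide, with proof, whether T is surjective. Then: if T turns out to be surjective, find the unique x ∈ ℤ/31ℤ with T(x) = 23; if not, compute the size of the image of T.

Since 31 is prime, the nonzero elements of ℤ/31ℤ form a cyclic group of order 30.
As gcd(17, 30) = 1, raising to the 17th power is a bijection on this group: if a^17 ≡ b^17 then (ab^{−1})^17 = 1, and the only element of order dividing gcd(17, 30) = 1 is 1, so a = b.
With T(0) = 0 this makes T injective on all of ℤ/31ℤ, hence bijective (finite equal-size domain and codomain). In particular T is surjective.
Since T is surjective, we find the preimage of 23. The inverse of x ↦ x^17 on (ℤ/31ℤ)^× is x ↦ x^23, because 17·23 = 391 = 13·30 + 1 ≡ 1 (mod 30) and x^{30} = 1 for x ≠ 0 (Fermat). So T⁻¹(23) = 23^23 mod 31.
Repeated squaring mod 31: 23^1 ≡ 23, 23^2 ≡ 23² = 529 ≡ 2, 23^4 ≡ 2² = 4, 23^8 ≡ 4² = 16, 23^16 ≡ 16² = 256 ≡ 8. Since 23 = 16 + 4 + 2 + 1, 23^23 ≡ 8·4·2·23: 8·4 = 32 ≡ 1, then 1·2 = 2, then 2·23 = 46 ≡ 15. So 23^23 ≡ 15 (mod 31).
Hence T⁻¹(23) = 15.

15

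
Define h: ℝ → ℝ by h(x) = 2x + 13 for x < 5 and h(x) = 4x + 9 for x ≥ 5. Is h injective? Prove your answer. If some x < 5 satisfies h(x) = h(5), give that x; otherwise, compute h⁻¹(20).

Both pieces are strictly increasing (slopes 2 and 4), so each is injective on its own interval.
The left piece maps (−∞, 5) onto (−∞, 23); the right piece maps [5, ∞) onto [29, ∞).
These images are disjoint, so no value is attained by both pieces. Hence h is injective.
Because the two images are disjoint, no x < 5 has h(x) = h(5), so we compute h⁻¹(20): 20 lies in (−∞, 23), so solve 2x + 13 = 20: x = (20 − 13)/2 = 7/2.

7/2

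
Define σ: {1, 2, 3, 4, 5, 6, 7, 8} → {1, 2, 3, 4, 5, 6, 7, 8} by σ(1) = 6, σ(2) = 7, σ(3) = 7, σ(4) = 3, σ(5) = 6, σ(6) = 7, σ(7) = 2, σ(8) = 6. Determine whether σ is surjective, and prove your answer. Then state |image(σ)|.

No element maps to 1, so σ is not surjective.
The image of σ is {2, 3, 6, 7}, which has 4 elements.

4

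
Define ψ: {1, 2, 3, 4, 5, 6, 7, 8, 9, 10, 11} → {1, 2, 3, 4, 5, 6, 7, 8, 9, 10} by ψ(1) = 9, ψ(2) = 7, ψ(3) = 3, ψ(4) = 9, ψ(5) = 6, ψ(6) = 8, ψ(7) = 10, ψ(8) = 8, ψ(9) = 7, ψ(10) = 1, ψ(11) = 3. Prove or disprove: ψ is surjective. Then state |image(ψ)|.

No element maps to 2, so ψ is not surjective.
The image of ψ is {1, 3, 6, 7, 8, 9, 10}, which has 7 elements.

7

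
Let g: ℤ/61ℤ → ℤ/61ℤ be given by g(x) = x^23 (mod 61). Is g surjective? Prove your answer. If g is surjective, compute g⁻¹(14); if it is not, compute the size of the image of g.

48

Since 61 is prime, the nonzero elements of ℤ/61ℤ form a cyclic group of order 60.
As gcd(23, 60) = 1, raising to the 23rd power is a bijection on this group: if s^23 ≡ t^23 then (st^{−1})^23 = 1, and the only element of order dividing gcd(23, 60) = 1 is 1, so s = t.
With g(0) = 0 this makes g injective on all of ℤ/61ℤ, hence bijective (finite equal-size domain and codomain). In particular g is surjective.
Since g is surjective, we find the preimage of 14. The inverse of x ↦ x^23 on (ℤ/61ℤ)^× is x ↦ x^47, because 23·47 = 1081 = 18·60 + 1 ≡ 1 (mod 60) and x^{60} = 1 for x ≠ 0 (Fermat). So g⁻¹(14) = 14^47 mod 61.
Repeated squaring mod 61: 14^1 ≡ 14, 14^2 ≡ 14² = 196 ≡ 13, 14^4 ≡ 13² = 169 ≡ 47, 14^8 ≡ 47² = 2209 ≡ 13, 14^16 ≡ 13² = 169 ≡ 47, 14^32 ≡ 47² = 2209 ≡ 13. Since 47 = 32 + 8 + 4 + 2 + 1, 14^47 ≡ 13·13·47·13·14: 13·13 = 169 ≡ 47, then 47·47 = 2209 ≡ 13, then 13·13 = 169 ≡ 47, then 47·14 = 658 ≡ 48. So 14^47 ≡ 48 (mod 61).
Hence g⁻¹(14) = 48.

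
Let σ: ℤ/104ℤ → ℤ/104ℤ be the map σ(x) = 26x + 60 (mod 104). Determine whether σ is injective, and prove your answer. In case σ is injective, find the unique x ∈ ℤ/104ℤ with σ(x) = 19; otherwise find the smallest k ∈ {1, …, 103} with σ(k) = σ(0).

We have gcd(26, 104) = 26 > 1. Taking u = 0 and v = 4: σ(0) = 60 and σ(4) = 26·4 + 60 = 164 ≡ 60 (mod 104).
So σ(0) = σ(4) while 0 ≠ 4, so σ is not injective.
Since σ is not injective, we find the least positive k with σ(k) = σ(0): this means 26k ≡ 0 (mod 104), i.e. 104 ∣ 26k. Since gcd(26, 104) = 26, dividing through by 26 this holds exactly when 4 ∣ k.
The smallest positive such k is 4.

4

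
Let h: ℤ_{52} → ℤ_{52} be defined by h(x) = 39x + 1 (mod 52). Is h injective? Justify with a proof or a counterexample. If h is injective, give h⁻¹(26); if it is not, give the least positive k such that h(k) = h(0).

Recall that h is injective when h(x_1) = h(x_2) forces x_1 = x_2.
We have gcd(39, 52) = 13 > 1. Taking x_1 = 0 and x_2 = 4: h(0) = 1 and h(4) = 39·4 + 1 = 157 ≡ 1 (mod 52).
So h(0) = h(4) while 0 ≠ 4, hence h is not injective.
Since h is not injective, we find the least positive k with h(k) = h(0): this means 39k ≡ 0 (mod 52), i.e. 52 ∣ 39k. Since gcd(39, 52) = 13, dividing through by 13 this holds exactly when 4 ∣ 3k, and as gcd(3, 4) = 1, exactly when 4 ∣ k.
The smallest positive such k is 4.

4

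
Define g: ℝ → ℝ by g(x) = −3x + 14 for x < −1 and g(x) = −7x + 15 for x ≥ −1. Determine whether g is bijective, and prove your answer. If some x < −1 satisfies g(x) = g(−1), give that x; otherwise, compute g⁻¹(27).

Both pieces are strictly decreasing (slopes −3 and −7), so each is injective on its own interval.
The left piece maps (−∞, −1) onto (17, ∞); the right piece maps [−1, ∞) onto (−∞, 22].
These images overlap. In particular g(−1) = 22 (right piece), and solving −3x + 14 = 22 on the left piece gives x = −8/3 < −1.
So g(−8/3) = g(−1) with −8/3 ≠ −1, and g is not injective, hence not bijective. This x = −8/3 is the requested value below −1.

-8/3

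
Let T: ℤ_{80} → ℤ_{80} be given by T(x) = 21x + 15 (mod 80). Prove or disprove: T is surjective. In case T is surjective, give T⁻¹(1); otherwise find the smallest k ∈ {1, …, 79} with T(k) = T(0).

Since gcd(21, 80) = 1, 21 is invertible modulo 80. Euclid's algorithm: 80 = 3·21 + 17, 21 = 1·17 + 4, 17 = 4·4 + 1; back-substituting gives 1 = 61·21 − 16·80, so 21⁻¹ ≡ 61 (mod 80).
Then y ↦ 61(y − 15) is a two-sided inverse to T, so every y ∈ ℤ_{80} has a preimage.
So T is surjective.
Since T is surjective, we compute T⁻¹(1): solve 21x + 15 ≡ 1 (mod 80), i.e. 21x ≡ 66 (mod 80).
Multiplying by 21⁻¹ = 61 gives x ≡ 61·66 = 4026 = 50·80 + 26 ≡ 26 (mod 80).
Check: T(26) = 21·26 + 15 = 561 = 7·80 + 1 ≡ 1 (mod 80).

26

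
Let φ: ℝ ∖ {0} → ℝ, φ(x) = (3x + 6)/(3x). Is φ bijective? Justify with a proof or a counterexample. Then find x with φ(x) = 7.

If φ(x) = 1, cross-multiplying gives 3(3x + 6) = 3(3x), which simplifies to 18 = 0 — false.  So 1 has no preimage and φ is not surjective.
Hence φ is not bijective.
Solving φ(x) = 7: cross-multiplying gives 3x + 6 = 7(3x), which rearranges to −18x = −6, so x = 1/3.

1/3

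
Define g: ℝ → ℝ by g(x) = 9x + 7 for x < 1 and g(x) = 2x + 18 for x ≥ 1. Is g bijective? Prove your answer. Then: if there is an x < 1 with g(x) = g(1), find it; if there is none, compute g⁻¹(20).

1

Both pieces are strictly increasing (slopes 9 and 2), so each is injective on its own interval.
The left piece maps (−∞, 1) onto (−∞, 16); the right piece maps [1, ∞) onto [20, ∞).
The images leave a gap (16 has no preimage), so g is not surjective, hence not bijective.
Because the two images are disjoint, no x < 1 has g(x) = g(1), so we compute g⁻¹(20): 20 lies in [20, ∞), so solve 2x + 18 = 20: x = (20 − 18)/2 = 1.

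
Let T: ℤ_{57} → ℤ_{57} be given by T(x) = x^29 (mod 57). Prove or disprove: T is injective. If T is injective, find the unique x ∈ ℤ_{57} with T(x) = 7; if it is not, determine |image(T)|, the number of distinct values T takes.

Computing x^29 mod 57 for each x (by repeated squaring, reducing mod 57 at every step), the values T(0), T(1), …, T(56) are: 0, 1, 53, 48, 16, 44, 36, 49, 50, 24, 52, 26, 27, 40, 32, 3, 28, 23, 18, 19, 20, 15, 10, 35, 6, 55, 11, 12, 43, 14, 45, 46, 2, 51, 22, 47, 42, 37, 38, 39, 34, 29, 54, 25, 17, 30, 31, 5, 33, 7, 8, 21, 13, 41, 9, 4, 56.
Every element of ℤ_{57} appears exactly once in this list, so T is a bijection, and in particular injective.
Since T is injective, we read off the preimage of 7 from the same table: T(49) = 7, so T⁻¹(7) = 49.

49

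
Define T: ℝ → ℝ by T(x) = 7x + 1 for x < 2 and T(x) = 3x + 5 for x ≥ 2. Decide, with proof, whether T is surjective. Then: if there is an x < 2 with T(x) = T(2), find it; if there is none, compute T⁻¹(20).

10/7

Both pieces are strictly increasing (slopes 7 and 3), so each is injective on its own interval.
The left piece maps (−∞, 2) onto (−∞, 15); the right piece maps [2, ∞) onto [11, ∞).
The union (−∞, 15) ∪ [11, ∞) covers ℝ, so T is surjective.
For the follow-up: the images overlap, so an x < 2 with T(x) = T(2) exists. T(2) = 11; solving 7x + 1 = 11 for x < 2 gives x = (11 − 1)/7 = 10/7.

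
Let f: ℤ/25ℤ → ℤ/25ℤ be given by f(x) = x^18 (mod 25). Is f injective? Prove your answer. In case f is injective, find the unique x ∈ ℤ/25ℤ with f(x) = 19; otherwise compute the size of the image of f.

11

f(0) = 0^18 = 0.
f(5): Repeated squaring mod 25: 5^1 ≡ 5, 5^2 ≡ 5² = 25 ≡ 0, 5^4 ≡ 0² = 0, 5^8 ≡ 0² = 0, 5^16 ≡ 0² = 0. Since 18 = 16 + 2, 5^18 ≡ 0·0: 0·0 = 0. So 5^18 ≡ 0 (mod 25).
So f(0) = f(5) = 0 while 0 ≠ 5, so f is not injective.
Since f is not injective, we determine |image(f)|. Computing x^18 mod 25 for each x (by repeated squaring, reducing mod 25 at every step), the values f(0), f(1), …, f(24) are: 0, 1, 19, 14, 11, 0, 16, 24, 9, 21, 0, 6, 4, 4, 6, 0, 21, 9, 24, 16, 0, 11, 14, 19, 1.
The distinct values are {0, 1, 4, 6, 9, 11, 14, 16, 19, 21, 24}; there are 11 of them.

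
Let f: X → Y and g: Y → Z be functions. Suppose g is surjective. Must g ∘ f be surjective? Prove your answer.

No. Take X = {1}, Y = Z = {1, 2, 3, 4, 5}, f(1) = 1, and g = identity (surjective).
Then (g ∘ f)(1) = 1, and 5 ∈ Z has no preimage under g ∘ f, so g ∘ f is not surjective.

not surjective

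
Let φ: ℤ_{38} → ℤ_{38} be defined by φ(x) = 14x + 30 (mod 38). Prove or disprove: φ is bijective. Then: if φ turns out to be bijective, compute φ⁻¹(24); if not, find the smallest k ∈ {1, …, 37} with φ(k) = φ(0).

We have gcd(14, 38) = 2 > 1. Taking s = 0 and t = 19: φ(0) = 30 and φ(19) = 14·19 + 30 = 296 ≡ 30 (mod 38).
So φ(0) = φ(19) while 0 ≠ 19, therefore φ is not injective, hence not bijective.
Since φ is not bijective, we find the least positive k with φ(k) = φ(0): this means 14k ≡ 0 (mod 38), i.e. 38 ∣ 14k. Since gcd(14, 38) = 2, dividing through by 2 this holds exactly when 19 ∣ 7k, and as gcd(7, 19) = 1, exactly when 19 ∣ k.
The smallest positive such k is 19.

19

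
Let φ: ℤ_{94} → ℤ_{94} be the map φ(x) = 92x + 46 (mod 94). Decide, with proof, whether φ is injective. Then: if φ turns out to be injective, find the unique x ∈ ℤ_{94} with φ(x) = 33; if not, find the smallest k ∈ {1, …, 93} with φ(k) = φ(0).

47

We have gcd(92, 94) = 2 > 1. Taking x_1 = 0 and x_2 = 47: φ(0) = 46 and φ(47) = 92·47 + 46 = 4370 ≡ 46 (mod 94).
So φ(0) = φ(47) while 0 ≠ 47, therefore φ is not injective.
Since φ is not injective, we find the least positive k with φ(k) = φ(0): this means 92k ≡ 0 (mod 94), i.e. 94 ∣ 92k. Since gcd(92, 94) = 2, dividing through by 2 this holds exactly when 47 ∣ 46k, and as gcd(46, 47) = 1, exactly when 47 ∣ k.
The smallest positive such k is 47.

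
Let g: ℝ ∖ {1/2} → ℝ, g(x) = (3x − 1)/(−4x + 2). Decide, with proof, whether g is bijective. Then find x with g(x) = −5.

If g(x) = −3/4, cross-multiplying gives −4(3x − 1) = 3(−4x + 2), which simplifies to 4 = 6 — false.  So −3/4 has no preimage and g is not surjective.
Hence g is not bijective.
Solving g(x) = −5: cross-multiplying gives 3x − 1 = −5(−4x + 2), which rearranges to −17x = −9, so x = 9/17.

9/17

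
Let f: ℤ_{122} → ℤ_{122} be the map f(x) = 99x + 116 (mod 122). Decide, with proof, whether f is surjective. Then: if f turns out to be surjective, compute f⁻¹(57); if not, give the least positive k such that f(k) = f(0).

Since gcd(99, 122) = 1, 99 is invertible modulo 122. Euclid's algorithm: 122 = 1·99 + 23, 99 = 4·23 + 7, 23 = 3·7 + 2, 7 = 3·2 + 1; back-substituting gives 1 = 53·99 − 43·122, so 99⁻¹ ≡ 53 (mod 122).
For any y ∈ ℤ_{122}, x = 53(y − 116) mod 122 satisfies f(x) = 99·53(y − 116) + 116 ≡ y (since 99·53 ≡ 1 mod 122). So every y has a preimage.
Therefore f is surjective.
Since f is surjective, we compute f⁻¹(57): solve 99x + 116 ≡ 57 (mod 122), i.e. 99x ≡ 63 (mod 122).
Multiplying by 99⁻¹ = 53 gives x ≡ 53·63 = 3339 = 27·122 + 45 ≡ 45 (mod 122).
Check: f(45) = 99·45 + 116 = 4571 = 37·122 + 57 ≡ 57 (mod 122).

45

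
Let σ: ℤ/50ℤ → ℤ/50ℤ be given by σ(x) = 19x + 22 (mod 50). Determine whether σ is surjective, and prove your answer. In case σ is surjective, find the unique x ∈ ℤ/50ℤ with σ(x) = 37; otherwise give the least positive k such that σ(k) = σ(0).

35

Since gcd(19, 50) = 1, 19 is invertible modulo 50. Euclid's algorithm: 50 = 2·19 + 12, 19 = 1·12 + 7, 12 = 1·7 + 5, 7 = 1·5 + 2, 5 = 2·2 + 1; back-substituting gives 1 = 29·19 − 11·50, so 19⁻¹ ≡ 29 (mod 50).
For any y ∈ ℤ/50ℤ, x = 29(y − 22) mod 50 satisfies σ(x) = 19·29(y − 22) + 22 ≡ y (since 19·29 ≡ 1 mod 50). So every y has a preimage.
Thus σ is surjective.
Since σ is surjective, we compute σ⁻¹(37): solve 19x + 22 ≡ 37 (mod 50), i.e. 19x ≡ 15 (mod 50).
Multiplying by 19⁻¹ = 29 gives x ≡ 29·15 = 435 = 8·50 + 35 ≡ 35 (mod 50).
Check: σ(35) = 19·35 + 22 = 687 = 13·50 + 37 ≡ 37 (mod 50).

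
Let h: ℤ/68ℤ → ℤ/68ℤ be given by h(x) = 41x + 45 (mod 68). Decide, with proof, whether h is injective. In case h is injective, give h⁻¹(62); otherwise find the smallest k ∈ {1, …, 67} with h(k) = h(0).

17

Suppose h(u) = h(v) in ℤ/68ℤ. Then 41u + 45 ≡ 41v + 45 (mod 68), therefore 41(u − v) ≡ 0 (mod 68).
Since gcd(41, 68) = 1, 41 is invertible modulo 68, therefore u − v ≡ 0 (mod 68), i.e. u = v.
Thus h is injective.
We now compute 41⁻¹ mod 68 explicitly. Euclid's algorithm: 68 = 1·41 + 27, 41 = 1·27 + 14, 27 = 1·14 + 13, 14 = 1·13 + 1; back-substituting gives 1 = 5·41 − 3·68, so 41⁻¹ ≡ 5 (mod 68).
Since h is injective, we find h⁻¹(62): we need 41x ≡ 62 − 45 ≡ 17 (mod 68). Using 41⁻¹ = 5: x ≡ 5·17 = 85 = 1·68 + 17, so x = 17.
Check: h(17) = 41·17 + 45 = 742 = 10·68 + 62 ≡ 62 (mod 68).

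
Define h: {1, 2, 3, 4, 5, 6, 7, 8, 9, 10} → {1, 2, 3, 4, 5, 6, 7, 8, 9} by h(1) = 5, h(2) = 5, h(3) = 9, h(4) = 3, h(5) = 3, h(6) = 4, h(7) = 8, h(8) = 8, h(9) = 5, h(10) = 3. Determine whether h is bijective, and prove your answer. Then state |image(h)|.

5

h(1) = 5 = h(2) with 1 ≠ 2, so h is not injective, hence not bijective.
The image of h is {3, 4, 5, 8, 9}, which has 5 elements.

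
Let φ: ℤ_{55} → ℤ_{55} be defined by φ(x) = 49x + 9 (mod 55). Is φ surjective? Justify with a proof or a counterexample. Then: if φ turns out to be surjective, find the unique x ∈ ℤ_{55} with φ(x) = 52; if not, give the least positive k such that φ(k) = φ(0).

2

Recall: φ is surjective if every y in the codomain equals φ(x) for some x in the domain.
Since gcd(49, 55) = 1, 49 is invertible modulo 55. Euclid's algorithm: 55 = 1·49 + 6, 49 = 8·6 + 1; back-substituting gives 1 = 9·49 − 8·55, so 49⁻¹ ≡ 9 (mod 55).
For any y ∈ ℤ_{55}, x = 9(y − 9) mod 55 satisfies φ(x) = 49·9(y − 9) + 9 ≡ y (since 49·9 ≡ 1 mod 55). So every y has a preimage.
Therefore φ is surjective.
Since φ is surjective, we compute φ⁻¹(52): solve 49x + 9 ≡ 52 (mod 55), i.e. 49x ≡ 43 (mod 55).
Multiplying by 49⁻¹ = 9 gives x ≡ 9·43 = 387 = 7·55 + 2 ≡ 2 (mod 55).
Check: φ(2) = 49·2 + 9 = 107 = 1·55 + 52 ≡ 52 (mod 55).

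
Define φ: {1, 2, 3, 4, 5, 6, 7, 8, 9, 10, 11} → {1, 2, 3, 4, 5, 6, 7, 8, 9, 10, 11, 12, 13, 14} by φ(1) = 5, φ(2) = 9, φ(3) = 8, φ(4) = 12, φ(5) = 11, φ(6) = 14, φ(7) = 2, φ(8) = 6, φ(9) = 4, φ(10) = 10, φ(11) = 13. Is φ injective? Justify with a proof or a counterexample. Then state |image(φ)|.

The values φ(1), …, φ(11) are 5, 9, 8, 12, 11, 14, 2, 6, 4, 10, 13 — all distinct.
So φ(s) = φ(t) only when s = t, and φ is injective.
The image of φ is {2, 4, 5, 6, 8, 9, 10, 11, 12, 13, 14}, which has 11 elements.

11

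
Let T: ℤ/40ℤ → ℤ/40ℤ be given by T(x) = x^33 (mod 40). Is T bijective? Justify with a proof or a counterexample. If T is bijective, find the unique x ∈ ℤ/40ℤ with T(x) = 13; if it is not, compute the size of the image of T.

25

T(0) = 0^33 = 0.
T(10): Repeated squaring mod 40: 10^1 ≡ 10, 10^2 ≡ 10² = 100 ≡ 20, 10^4 ≡ 20² = 400 ≡ 0, 10^8 ≡ 0² = 0, 10^16 ≡ 0² = 0, 10^32 ≡ 0² = 0. Since 33 = 32 + 1, 10^33 ≡ 0·10: 0·10 = 0. So 10^33 ≡ 0 (mod 40).
So T(0) = T(10) = 0 while 0 ≠ 10, therefore T is not injective, hence not bijective.
Since T is not bijective, we determine |image(T)|. Computing x^33 mod 40 for each x (by repeated squaring, reducing mod 40 at every step), the values T(0), T(1), …, T(39) are: 0, 1, 32, 3, 24, 5, 16, 7, 8, 9, 0, 11, 32, 13, 24, 15, 16, 17, 8, 19, 0, 21, 32, 23, 24, 25, 16, 27, 8, 29, 0, 31, 32, 33, 24, 35, 16, 37, 8, 39.
The distinct values are {0, 1, 3, 5, 7, 8, 9, 11, 13, 15, 16, 17, 19, 21, 23, 24, 25, 27, 29, 31, 32, 33, 35, 37, 39}; there are 25 of them.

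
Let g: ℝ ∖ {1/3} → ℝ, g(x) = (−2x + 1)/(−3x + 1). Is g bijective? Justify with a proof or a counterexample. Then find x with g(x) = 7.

6/19

If g(x) = 2/3, cross-multiplying gives −3(−2x + 1) = −2(−3x + 1), which simplifies to −3 = −2 — false.  So 2/3 has no preimage and g is not surjective.
So g is not bijective.
Solving g(x) = 7: cross-multiplying gives −2x + 1 = 7(−3x + 1), which rearranges to 19x = 6, so x = 6/19.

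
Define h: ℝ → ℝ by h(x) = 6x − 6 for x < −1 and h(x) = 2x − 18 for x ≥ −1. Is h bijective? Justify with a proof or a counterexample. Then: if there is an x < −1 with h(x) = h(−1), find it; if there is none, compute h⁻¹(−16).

Both pieces are strictly increasing (slopes 6 and 2), so each is injective on its own interval.
The left piece maps (−∞, −1) onto (−∞, −12); the right piece maps [−1, ∞) onto [−20, ∞).
These images overlap. In particular h(−1) = −20 (right piece), and solving 6x − 6 = −20 on the left piece gives x = −7/3 < −1.
So h(−7/3) = h(−1) with −7/3 ≠ −1, and h is not injective, hence not bijective. This x = −7/3 is the requested value below −1.

-7/3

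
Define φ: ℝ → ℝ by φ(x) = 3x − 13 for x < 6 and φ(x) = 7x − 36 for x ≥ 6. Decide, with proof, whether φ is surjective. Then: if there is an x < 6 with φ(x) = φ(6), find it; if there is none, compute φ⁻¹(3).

16/3

Both pieces are strictly increasing (slopes 3 and 7), so each is injective on its own interval.
The left piece maps (−∞, 6) onto (−∞, 5); the right piece maps [6, ∞) onto [6, ∞).
The union (−∞, 5) ∪ [6, ∞) omits the interval between 5 and 6; in particular 5 has no preimage. So φ is not surjective.
Because the two images are disjoint, no x < 6 has φ(x) = φ(6), so we compute φ⁻¹(3): 3 lies in (−∞, 5), so solve 3x − 13 = 3: x = (3 + 13)/3 = 16/3.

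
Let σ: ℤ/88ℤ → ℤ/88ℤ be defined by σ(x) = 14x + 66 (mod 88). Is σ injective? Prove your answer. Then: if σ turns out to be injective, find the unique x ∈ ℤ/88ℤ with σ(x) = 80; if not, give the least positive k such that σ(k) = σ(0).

Recall that σ is injective if σ(u) = σ(v) implies u = v.
We have gcd(14, 88) = 2 > 1. Taking u = 0 and v = 44: σ(0) = 66 and σ(44) = 14·44 + 66 = 682 ≡ 66 (mod 88).
So σ(0) = σ(44) while 0 ≠ 44, hence σ is not injective.
Since σ is not injective, we find the least positive k with σ(k) = σ(0): this means 14k ≡ 0 (mod 88), i.e. 88 ∣ 14k. Since gcd(14, 88) = 2, dividing through by 2 this holds exactly when 44 ∣ 7k, and as gcd(7, 44) = 1, exactly when 44 ∣ k.
The smallest positive such k is 44.

44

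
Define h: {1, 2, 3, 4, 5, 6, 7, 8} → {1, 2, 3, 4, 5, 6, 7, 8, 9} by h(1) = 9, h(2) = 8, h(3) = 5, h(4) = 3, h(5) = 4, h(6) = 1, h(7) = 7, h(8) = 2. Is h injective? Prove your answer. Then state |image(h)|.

The values h(1), …, h(8) are 9, 8, 5, 3, 4, 1, 7, 2 — all distinct.
So h(x_1) = h(x_2) only when x_1 = x_2, and h is injective.
The image of h is {1, 2, 3, 4, 5, 7, 8, 9}, which has 8 elements.

8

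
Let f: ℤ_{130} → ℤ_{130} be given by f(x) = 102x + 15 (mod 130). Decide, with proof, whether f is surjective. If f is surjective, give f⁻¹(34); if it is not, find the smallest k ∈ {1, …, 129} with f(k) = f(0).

65

Since gcd(102, 130) = 2, we have 102x ≡ 0 (mod 2) for all x, so f(x) ≡ 1 (mod 2).
But 0 ≢ 1 (mod 2), so 0 ∈ ℤ_{130} has no preimage. Hence f is not surjective.
Since f is not surjective, we find the least positive k with f(k) = f(0): this means 102k ≡ 0 (mod 130), i.e. 130 ∣ 102k. Since gcd(102, 130) = 2, dividing through by 2 this holds exactly when 65 ∣ 51k, and as gcd(51, 65) = 1, exactly when 65 ∣ k.
The smallest positive such k is 65.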